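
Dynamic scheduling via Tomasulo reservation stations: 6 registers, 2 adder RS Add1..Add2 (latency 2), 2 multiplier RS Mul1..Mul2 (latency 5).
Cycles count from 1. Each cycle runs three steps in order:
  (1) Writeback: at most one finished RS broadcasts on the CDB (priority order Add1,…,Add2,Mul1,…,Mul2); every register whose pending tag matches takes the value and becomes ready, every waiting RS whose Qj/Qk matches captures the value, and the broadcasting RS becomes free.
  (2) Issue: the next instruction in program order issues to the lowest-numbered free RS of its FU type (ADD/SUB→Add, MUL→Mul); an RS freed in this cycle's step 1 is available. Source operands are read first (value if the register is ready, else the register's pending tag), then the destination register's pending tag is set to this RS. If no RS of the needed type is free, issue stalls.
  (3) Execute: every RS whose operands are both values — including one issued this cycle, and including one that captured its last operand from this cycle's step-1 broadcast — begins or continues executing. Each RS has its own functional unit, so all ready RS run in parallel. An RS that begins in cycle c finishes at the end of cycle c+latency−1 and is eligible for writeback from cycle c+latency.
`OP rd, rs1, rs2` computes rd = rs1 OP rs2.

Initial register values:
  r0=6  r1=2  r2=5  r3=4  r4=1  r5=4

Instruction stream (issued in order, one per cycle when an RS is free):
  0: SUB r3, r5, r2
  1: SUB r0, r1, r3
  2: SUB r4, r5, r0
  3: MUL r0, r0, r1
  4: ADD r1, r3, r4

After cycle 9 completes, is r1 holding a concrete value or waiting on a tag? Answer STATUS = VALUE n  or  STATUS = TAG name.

STATUS = VALUE 0

  c1: issue SUB r3<-Add1  regs: r0:6,r1:2,r2:5,r3:Add1,r4:1,r5:4
  c2: issue SUB r0<-Add2  regs: r0:Add2,r1:2,r2:5,r3:Add1,r4:1,r5:4
  c3: CDB Add1=-1; issue SUB r4<-Add1  regs: r0:Add2,r1:2,r2:5,r3:-1,r4:Add1,r5:4
  c4: issue MUL r0<-Mul1  regs: r0:Mul1,r1:2,r2:5,r3:-1,r4:Add1,r5:4
  c5: CDB Add2=3; issue ADD r1<-Add2  regs: r0:Mul1,r1:Add2,r2:5,r3:-1,r4:Add1,r5:4
  c6: -  regs: r0:Mul1,r1:Add2,r2:5,r3:-1,r4:Add1,r5:4
  c7: CDB Add1=1  regs: r0:Mul1,r1:Add2,r2:5,r3:-1,r4:1,r5:4
  c8: -  regs: r0:Mul1,r1:Add2,r2:5,r3:-1,r4:1,r5:4
  c9: CDB Add2=0  regs: r0:Mul1,r1:0,r2:5,r3:-1,r4:1,r5:4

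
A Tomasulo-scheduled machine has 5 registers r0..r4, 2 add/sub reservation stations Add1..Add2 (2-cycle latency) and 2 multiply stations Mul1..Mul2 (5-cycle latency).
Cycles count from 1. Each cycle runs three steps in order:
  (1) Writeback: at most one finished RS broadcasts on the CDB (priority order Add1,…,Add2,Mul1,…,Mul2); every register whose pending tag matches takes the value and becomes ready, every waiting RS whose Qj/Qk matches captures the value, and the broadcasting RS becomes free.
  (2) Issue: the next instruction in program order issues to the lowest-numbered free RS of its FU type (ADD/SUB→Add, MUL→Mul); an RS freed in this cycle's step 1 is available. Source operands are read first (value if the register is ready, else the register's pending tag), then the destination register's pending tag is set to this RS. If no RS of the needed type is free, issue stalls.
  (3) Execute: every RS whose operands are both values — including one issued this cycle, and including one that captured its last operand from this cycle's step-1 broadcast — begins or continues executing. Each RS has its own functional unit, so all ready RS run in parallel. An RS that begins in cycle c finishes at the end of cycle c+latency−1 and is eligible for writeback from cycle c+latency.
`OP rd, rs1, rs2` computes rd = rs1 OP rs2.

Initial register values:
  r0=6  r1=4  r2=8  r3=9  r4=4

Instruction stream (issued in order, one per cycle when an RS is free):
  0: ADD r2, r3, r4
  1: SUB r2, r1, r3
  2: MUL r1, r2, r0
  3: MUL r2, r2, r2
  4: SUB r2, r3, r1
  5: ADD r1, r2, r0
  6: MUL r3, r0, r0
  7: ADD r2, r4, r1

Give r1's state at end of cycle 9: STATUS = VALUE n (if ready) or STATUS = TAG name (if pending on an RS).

STATUS = TAG Add2

c1: issue ADD r2<-Add1 | r0:6,r1:4,r2:Add1,r3:9,r4:4
c2: issue SUB r2<-Add2 | r0:6,r1:4,r2:Add2,r3:9,r4:4
c3: CDB Add1=13; issue MUL r1<-Mul1 | r0:6,r1:Mul1,r2:Add2,r3:9,r4:4
c4: CDB Add2=-5; issue MUL r2<-Mul2 | r0:6,r1:Mul1,r2:Mul2,r3:9,r4:4
c5: issue SUB r2<-Add1 | r0:6,r1:Mul1,r2:Add1,r3:9,r4:4
c6: issue ADD r1<-Add2 | r0:6,r1:Add2,r2:Add1,r3:9,r4:4
c7: stall | r0:6,r1:Add2,r2:Add1,r3:9,r4:4
c8: stall | r0:6,r1:Add2,r2:Add1,r3:9,r4:4
c9: CDB Mul1=-30; issue MUL r3<-Mul1 | r0:6,r1:Add2,r2:Add1,r3:Mul1,r4:4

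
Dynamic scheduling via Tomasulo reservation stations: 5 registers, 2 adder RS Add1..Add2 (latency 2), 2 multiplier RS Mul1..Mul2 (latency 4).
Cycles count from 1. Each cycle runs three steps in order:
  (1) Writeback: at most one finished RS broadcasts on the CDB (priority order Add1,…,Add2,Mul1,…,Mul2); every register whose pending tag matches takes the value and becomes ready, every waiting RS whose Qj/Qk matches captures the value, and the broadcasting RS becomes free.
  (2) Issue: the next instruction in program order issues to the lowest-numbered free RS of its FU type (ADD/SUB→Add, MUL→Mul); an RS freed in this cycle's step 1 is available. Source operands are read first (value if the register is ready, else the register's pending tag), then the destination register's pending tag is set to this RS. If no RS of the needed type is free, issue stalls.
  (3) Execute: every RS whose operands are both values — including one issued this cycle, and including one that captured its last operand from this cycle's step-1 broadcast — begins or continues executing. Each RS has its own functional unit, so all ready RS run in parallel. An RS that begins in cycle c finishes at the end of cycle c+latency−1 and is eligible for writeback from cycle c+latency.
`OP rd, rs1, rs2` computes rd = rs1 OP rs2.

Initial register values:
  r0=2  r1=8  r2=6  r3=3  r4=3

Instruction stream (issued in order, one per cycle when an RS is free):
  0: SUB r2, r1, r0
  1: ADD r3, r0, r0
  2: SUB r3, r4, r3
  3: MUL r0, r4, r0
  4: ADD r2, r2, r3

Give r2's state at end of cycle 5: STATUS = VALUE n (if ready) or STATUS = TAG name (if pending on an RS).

  c1: issue SUB r2<-Add1  regs: r0:2,r1:8,r2:Add1,r3:3,r4:3
  c2: issue ADD r3<-Add2  regs: r0:2,r1:8,r2:Add1,r3:Add2,r4:3
  c3: CDB Add1=6; issue SUB r3<-Add1  regs: r0:2,r1:8,r2:6,r3:Add1,r4:3
  c4: CDB Add2=4; issue MUL r0<-Mul1  regs: r0:Mul1,r1:8,r2:6,r3:Add1,r4:3
  c5: issue ADD r2<-Add2  regs: r0:Mul1,r1:8,r2:Add2,r3:Add1,r4:3

STATUS = TAG Add2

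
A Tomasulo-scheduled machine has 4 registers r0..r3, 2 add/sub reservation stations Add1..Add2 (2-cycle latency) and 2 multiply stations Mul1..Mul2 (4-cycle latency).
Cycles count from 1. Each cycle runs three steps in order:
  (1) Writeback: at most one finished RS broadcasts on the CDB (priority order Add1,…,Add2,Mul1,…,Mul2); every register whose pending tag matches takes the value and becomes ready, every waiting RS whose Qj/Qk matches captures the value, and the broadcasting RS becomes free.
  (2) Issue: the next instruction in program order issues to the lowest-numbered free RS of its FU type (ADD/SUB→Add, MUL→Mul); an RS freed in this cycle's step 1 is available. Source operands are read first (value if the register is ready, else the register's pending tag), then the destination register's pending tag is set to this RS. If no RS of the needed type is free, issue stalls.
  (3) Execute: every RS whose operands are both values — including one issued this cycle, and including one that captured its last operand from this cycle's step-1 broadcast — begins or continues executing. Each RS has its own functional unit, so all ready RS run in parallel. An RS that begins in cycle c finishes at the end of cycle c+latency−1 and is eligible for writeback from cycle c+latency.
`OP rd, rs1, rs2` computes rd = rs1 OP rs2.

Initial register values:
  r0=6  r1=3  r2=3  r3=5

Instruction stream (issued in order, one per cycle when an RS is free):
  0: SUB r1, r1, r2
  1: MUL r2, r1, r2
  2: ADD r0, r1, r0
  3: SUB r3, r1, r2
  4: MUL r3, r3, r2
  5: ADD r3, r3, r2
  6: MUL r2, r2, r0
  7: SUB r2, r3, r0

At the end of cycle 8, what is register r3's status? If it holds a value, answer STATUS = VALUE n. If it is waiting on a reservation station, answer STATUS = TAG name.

  c1: issue SUB r1<-Add1  regs: r0:6,r1:Add1,r2:3,r3:5
  c2: issue MUL r2<-Mul1  regs: r0:6,r1:Add1,r2:Mul1,r3:5
  c3: CDB Add1=0; issue ADD r0<-Add1  regs: r0:Add1,r1:0,r2:Mul1,r3:5
  c4: issue SUB r3<-Add2  regs: r0:Add1,r1:0,r2:Mul1,r3:Add2
  c5: CDB Add1=6; issue MUL r3<-Mul2  regs: r0:6,r1:0,r2:Mul1,r3:Mul2
  c6: issue ADD r3<-Add1  regs: r0:6,r1:0,r2:Mul1,r3:Add1
  c7: CDB Mul1=0; issue MUL r2<-Mul1  regs: r0:6,r1:0,r2:Mul1,r3:Add1
  c8: stall  regs: r0:6,r1:0,r2:Mul1,r3:Add1

STATUS = TAG Add1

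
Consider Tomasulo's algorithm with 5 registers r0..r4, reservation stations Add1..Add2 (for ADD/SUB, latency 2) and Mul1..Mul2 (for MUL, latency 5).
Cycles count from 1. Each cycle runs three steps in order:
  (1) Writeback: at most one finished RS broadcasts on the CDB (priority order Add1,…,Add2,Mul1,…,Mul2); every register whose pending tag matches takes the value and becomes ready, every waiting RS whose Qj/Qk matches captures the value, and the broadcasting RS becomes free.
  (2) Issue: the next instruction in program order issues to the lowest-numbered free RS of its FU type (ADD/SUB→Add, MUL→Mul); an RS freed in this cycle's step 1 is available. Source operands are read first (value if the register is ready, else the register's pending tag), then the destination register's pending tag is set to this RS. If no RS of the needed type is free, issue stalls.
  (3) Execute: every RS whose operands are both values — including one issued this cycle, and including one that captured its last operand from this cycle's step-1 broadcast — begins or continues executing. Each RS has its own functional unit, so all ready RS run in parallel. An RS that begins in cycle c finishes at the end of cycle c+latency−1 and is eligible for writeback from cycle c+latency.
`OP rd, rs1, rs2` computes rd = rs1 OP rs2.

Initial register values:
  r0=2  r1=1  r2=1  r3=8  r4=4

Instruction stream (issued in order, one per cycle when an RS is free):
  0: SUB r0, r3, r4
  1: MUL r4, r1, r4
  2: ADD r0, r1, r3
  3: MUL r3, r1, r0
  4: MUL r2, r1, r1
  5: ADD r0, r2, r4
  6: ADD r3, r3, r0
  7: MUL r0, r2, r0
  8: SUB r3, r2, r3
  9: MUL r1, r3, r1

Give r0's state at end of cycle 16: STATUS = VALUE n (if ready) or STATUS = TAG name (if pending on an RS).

c1: issue SUB r0<-Add1 | r0:Add1,r1:1,r2:1,r3:8,r4:4
c2: issue MUL r4<-Mul1 | r0:Add1,r1:1,r2:1,r3:8,r4:Mul1
c3: CDB Add1=4; issue ADD r0<-Add1 | r0:Add1,r1:1,r2:1,r3:8,r4:Mul1
c4: issue MUL r3<-Mul2 | r0:Add1,r1:1,r2:1,r3:Mul2,r4:Mul1
c5: CDB Add1=9; stall | r0:9,r1:1,r2:1,r3:Mul2,r4:Mul1
c6: stall | r0:9,r1:1,r2:1,r3:Mul2,r4:Mul1
c7: CDB Mul1=4; issue MUL r2<-Mul1 | r0:9,r1:1,r2:Mul1,r3:Mul2,r4:4
c8: issue ADD r0<-Add1 | r0:Add1,r1:1,r2:Mul1,r3:Mul2,r4:4
c9: issue ADD r3<-Add2 | r0:Add1,r1:1,r2:Mul1,r3:Add2,r4:4
c10: CDB Mul2=9; issue MUL r0<-Mul2 | r0:Mul2,r1:1,r2:Mul1,r3:Add2,r4:4
c11: stall | r0:Mul2,r1:1,r2:Mul1,r3:Add2,r4:4
c12: CDB Mul1=1; stall | r0:Mul2,r1:1,r2:1,r3:Add2,r4:4
c13: stall | r0:Mul2,r1:1,r2:1,r3:Add2,r4:4
c14: CDB Add1=5; issue SUB r3<-Add1 | r0:Mul2,r1:1,r2:1,r3:Add1,r4:4
c15: issue MUL r1<-Mul1 | r0:Mul2,r1:Mul1,r2:1,r3:Add1,r4:4
c16: CDB Add2=14 | r0:Mul2,r1:Mul1,r2:1,r3:Add1,r4:4

STATUS = TAG Mul2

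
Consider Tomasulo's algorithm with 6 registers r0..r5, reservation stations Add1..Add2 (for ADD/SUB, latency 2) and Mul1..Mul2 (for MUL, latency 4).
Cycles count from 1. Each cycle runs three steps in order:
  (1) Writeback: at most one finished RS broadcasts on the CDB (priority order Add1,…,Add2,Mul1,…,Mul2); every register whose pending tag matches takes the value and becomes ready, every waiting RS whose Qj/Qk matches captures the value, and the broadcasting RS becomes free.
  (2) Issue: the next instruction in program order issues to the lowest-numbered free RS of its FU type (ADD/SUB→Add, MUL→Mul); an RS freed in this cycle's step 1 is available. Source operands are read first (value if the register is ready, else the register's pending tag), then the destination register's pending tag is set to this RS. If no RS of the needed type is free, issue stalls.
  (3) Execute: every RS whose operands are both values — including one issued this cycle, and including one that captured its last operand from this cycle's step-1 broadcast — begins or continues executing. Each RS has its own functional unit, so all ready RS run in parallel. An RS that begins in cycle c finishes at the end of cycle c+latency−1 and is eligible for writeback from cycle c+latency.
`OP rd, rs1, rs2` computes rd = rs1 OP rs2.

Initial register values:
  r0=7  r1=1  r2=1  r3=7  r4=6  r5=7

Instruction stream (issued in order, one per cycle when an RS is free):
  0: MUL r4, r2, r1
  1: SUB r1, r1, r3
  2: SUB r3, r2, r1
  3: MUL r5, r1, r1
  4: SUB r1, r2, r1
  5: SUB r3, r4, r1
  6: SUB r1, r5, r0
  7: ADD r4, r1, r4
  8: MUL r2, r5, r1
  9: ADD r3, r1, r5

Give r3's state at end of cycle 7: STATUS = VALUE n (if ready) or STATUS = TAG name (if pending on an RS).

STATUS = TAG Add2

cycle 1: issue MUL r4<-Mul1 // r0:7,r1:1,r2:1,r3:7,r4:Mul1,r5:7
cycle 2: issue SUB r1<-Add1 // r0:7,r1:Add1,r2:1,r3:7,r4:Mul1,r5:7
cycle 3: issue SUB r3<-Add2 // r0:7,r1:Add1,r2:1,r3:Add2,r4:Mul1,r5:7
cycle 4: CDB Add1=-6; issue MUL r5<-Mul2 // r0:7,r1:-6,r2:1,r3:Add2,r4:Mul1,r5:Mul2
cycle 5: CDB Mul1=1; issue SUB r1<-Add1 // r0:7,r1:Add1,r2:1,r3:Add2,r4:1,r5:Mul2
cycle 6: CDB Add2=7; issue SUB r3<-Add2 // r0:7,r1:Add1,r2:1,r3:Add2,r4:1,r5:Mul2
cycle 7: CDB Add1=7; issue SUB r1<-Add1 // r0:7,r1:Add1,r2:1,r3:Add2,r4:1,r5:Mul2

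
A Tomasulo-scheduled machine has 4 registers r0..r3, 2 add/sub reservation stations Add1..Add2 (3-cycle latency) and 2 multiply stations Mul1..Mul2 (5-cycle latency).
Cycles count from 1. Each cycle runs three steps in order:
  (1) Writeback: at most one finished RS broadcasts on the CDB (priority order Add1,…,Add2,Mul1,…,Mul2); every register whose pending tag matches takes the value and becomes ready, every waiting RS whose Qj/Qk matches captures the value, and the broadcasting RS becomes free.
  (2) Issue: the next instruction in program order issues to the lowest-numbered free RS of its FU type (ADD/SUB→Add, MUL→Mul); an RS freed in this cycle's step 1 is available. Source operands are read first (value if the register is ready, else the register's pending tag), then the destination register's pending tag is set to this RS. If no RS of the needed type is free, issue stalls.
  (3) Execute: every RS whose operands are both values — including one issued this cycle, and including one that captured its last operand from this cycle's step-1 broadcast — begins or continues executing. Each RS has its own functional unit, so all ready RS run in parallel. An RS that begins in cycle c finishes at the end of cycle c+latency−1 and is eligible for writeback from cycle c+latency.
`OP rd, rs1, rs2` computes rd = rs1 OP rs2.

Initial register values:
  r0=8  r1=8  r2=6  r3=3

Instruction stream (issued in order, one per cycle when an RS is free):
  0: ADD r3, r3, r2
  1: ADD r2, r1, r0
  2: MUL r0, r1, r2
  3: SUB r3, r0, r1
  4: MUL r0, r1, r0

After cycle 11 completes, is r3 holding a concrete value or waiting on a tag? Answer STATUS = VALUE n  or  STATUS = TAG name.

cycle 1: issue ADD r3<-Add1 // r0:8,r1:8,r2:6,r3:Add1
cycle 2: issue ADD r2<-Add2 // r0:8,r1:8,r2:Add2,r3:Add1
cycle 3: issue MUL r0<-Mul1 // r0:Mul1,r1:8,r2:Add2,r3:Add1
cycle 4: CDB Add1=9; issue SUB r3<-Add1 // r0:Mul1,r1:8,r2:Add2,r3:Add1
cycle 5: CDB Add2=16; issue MUL r0<-Mul2 // r0:Mul2,r1:8,r2:16,r3:Add1
cycle 6: - // r0:Mul2,r1:8,r2:16,r3:Add1
cycle 7: - // r0:Mul2,r1:8,r2:16,r3:Add1
cycle 8: - // r0:Mul2,r1:8,r2:16,r3:Add1
cycle 9: - // r0:Mul2,r1:8,r2:16,r3:Add1
cycle 10: CDB Mul1=128 // r0:Mul2,r1:8,r2:16,r3:Add1
cycle 11: - // r0:Mul2,r1:8,r2:16,r3:Add1

STATUS = TAG Add1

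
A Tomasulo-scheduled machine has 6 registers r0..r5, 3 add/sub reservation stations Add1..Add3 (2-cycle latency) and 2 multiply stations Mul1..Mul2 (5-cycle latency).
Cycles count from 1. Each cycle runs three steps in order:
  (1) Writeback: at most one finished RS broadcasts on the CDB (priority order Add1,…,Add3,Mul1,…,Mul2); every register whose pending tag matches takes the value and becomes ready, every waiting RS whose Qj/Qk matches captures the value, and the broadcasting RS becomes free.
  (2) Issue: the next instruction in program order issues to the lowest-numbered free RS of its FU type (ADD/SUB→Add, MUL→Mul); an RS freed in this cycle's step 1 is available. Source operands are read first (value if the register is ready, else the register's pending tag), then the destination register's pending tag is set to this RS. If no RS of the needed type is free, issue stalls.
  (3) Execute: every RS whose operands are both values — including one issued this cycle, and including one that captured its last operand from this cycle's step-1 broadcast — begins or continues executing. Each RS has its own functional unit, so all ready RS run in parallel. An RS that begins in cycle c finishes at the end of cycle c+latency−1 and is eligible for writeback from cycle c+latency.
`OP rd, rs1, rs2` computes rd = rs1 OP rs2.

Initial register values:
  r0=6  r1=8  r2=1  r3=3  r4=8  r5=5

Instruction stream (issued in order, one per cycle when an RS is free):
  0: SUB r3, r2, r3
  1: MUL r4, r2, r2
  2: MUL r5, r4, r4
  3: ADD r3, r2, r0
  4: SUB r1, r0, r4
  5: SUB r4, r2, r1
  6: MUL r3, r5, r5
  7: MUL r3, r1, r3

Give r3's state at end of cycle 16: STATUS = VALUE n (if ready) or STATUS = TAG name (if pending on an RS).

STATUS = TAG Mul2

cycle 1: issue SUB r3<-Add1 // r0:6,r1:8,r2:1,r3:Add1,r4:8,r5:5
cycle 2: issue MUL r4<-Mul1 // r0:6,r1:8,r2:1,r3:Add1,r4:Mul1,r5:5
cycle 3: CDB Add1=-2; issue MUL r5<-Mul2 // r0:6,r1:8,r2:1,r3:-2,r4:Mul1,r5:Mul2
cycle 4: issue ADD r3<-Add1 // r0:6,r1:8,r2:1,r3:Add1,r4:Mul1,r5:Mul2
cycle 5: issue SUB r1<-Add2 // r0:6,r1:Add2,r2:1,r3:Add1,r4:Mul1,r5:Mul2
cycle 6: CDB Add1=7; issue SUB r4<-Add1 // r0:6,r1:Add2,r2:1,r3:7,r4:Add1,r5:Mul2
cycle 7: CDB Mul1=1; issue MUL r3<-Mul1 // r0:6,r1:Add2,r2:1,r3:Mul1,r4:Add1,r5:Mul2
cycle 8: stall // r0:6,r1:Add2,r2:1,r3:Mul1,r4:Add1,r5:Mul2
cycle 9: CDB Add2=5; stall // r0:6,r1:5,r2:1,r3:Mul1,r4:Add1,r5:Mul2
cycle 10: stall // r0:6,r1:5,r2:1,r3:Mul1,r4:Add1,r5:Mul2
cycle 11: CDB Add1=-4; stall // r0:6,r1:5,r2:1,r3:Mul1,r4:-4,r5:Mul2
cycle 12: CDB Mul2=1; issue MUL r3<-Mul2 // r0:6,r1:5,r2:1,r3:Mul2,r4:-4,r5:1
cycle 13: - // r0:6,r1:5,r2:1,r3:Mul2,r4:-4,r5:1
cycle 14: - // r0:6,r1:5,r2:1,r3:Mul2,r4:-4,r5:1
cycle 15: - // r0:6,r1:5,r2:1,r3:Mul2,r4:-4,r5:1
cycle 16: - // r0:6,r1:5,r2:1,r3:Mul2,r4:-4,r5:1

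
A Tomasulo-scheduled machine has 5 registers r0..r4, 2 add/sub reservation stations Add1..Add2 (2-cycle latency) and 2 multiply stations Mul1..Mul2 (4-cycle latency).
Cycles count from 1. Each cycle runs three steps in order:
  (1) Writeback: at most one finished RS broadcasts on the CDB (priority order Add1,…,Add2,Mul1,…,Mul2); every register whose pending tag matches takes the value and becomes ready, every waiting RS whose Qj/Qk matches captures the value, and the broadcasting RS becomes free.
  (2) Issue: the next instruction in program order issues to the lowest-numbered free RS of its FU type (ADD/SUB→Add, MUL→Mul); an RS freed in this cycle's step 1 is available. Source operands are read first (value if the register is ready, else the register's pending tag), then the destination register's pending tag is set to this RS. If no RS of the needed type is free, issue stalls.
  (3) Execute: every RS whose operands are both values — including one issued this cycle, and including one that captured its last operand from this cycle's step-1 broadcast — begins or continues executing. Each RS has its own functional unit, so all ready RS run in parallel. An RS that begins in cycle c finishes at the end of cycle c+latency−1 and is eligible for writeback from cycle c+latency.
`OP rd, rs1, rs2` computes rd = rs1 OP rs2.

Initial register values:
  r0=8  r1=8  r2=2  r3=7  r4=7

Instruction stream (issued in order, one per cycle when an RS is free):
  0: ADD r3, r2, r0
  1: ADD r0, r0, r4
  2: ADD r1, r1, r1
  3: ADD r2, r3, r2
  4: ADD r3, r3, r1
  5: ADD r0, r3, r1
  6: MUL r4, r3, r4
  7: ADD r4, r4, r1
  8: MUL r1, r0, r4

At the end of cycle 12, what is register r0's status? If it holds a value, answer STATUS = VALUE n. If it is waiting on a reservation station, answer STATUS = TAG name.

STATUS = VALUE 42

c1: issue ADD r3<-Add1 | r0:8,r1:8,r2:2,r3:Add1,r4:7
c2: issue ADD r0<-Add2 | r0:Add2,r1:8,r2:2,r3:Add1,r4:7
c3: CDB Add1=10; issue ADD r1<-Add1 | r0:Add2,r1:Add1,r2:2,r3:10,r4:7
c4: CDB Add2=15; issue ADD r2<-Add2 | r0:15,r1:Add1,r2:Add2,r3:10,r4:7
c5: CDB Add1=16; issue ADD r3<-Add1 | r0:15,r1:16,r2:Add2,r3:Add1,r4:7
c6: CDB Add2=12; issue ADD r0<-Add2 | r0:Add2,r1:16,r2:12,r3:Add1,r4:7
c7: CDB Add1=26; issue MUL r4<-Mul1 | r0:Add2,r1:16,r2:12,r3:26,r4:Mul1
c8: issue ADD r4<-Add1 | r0:Add2,r1:16,r2:12,r3:26,r4:Add1
c9: CDB Add2=42; issue MUL r1<-Mul2 | r0:42,r1:Mul2,r2:12,r3:26,r4:Add1
c10: - | r0:42,r1:Mul2,r2:12,r3:26,r4:Add1
c11: CDB Mul1=182 | r0:42,r1:Mul2,r2:12,r3:26,r4:Add1
c12: - | r0:42,r1:Mul2,r2:12,r3:26,r4:Add1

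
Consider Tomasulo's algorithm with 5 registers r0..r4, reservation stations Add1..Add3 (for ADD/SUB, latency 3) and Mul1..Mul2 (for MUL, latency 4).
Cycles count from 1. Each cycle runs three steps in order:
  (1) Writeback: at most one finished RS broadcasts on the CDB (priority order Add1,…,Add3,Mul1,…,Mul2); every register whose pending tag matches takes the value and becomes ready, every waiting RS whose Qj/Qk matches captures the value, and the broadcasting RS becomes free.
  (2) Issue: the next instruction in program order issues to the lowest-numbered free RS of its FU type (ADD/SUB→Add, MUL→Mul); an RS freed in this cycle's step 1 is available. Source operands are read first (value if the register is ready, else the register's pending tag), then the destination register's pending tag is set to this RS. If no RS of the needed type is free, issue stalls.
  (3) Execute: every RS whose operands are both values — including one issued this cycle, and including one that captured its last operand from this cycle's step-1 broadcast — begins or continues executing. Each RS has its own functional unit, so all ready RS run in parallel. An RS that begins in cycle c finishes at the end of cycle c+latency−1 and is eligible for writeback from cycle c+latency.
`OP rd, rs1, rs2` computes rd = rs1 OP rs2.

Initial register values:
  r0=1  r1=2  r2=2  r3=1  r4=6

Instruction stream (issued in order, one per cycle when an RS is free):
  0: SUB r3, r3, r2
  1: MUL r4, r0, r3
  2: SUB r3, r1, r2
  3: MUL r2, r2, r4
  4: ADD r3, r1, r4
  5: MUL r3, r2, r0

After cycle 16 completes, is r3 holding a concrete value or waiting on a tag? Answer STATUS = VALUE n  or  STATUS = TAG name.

STATUS = VALUE -2

c1: issue SUB r3<-Add1 | r0:1,r1:2,r2:2,r3:Add1,r4:6
c2: issue MUL r4<-Mul1 | r0:1,r1:2,r2:2,r3:Add1,r4:Mul1
c3: issue SUB r3<-Add2 | r0:1,r1:2,r2:2,r3:Add2,r4:Mul1
c4: CDB Add1=-1; issue MUL r2<-Mul2 | r0:1,r1:2,r2:Mul2,r3:Add2,r4:Mul1
c5: issue ADD r3<-Add1 | r0:1,r1:2,r2:Mul2,r3:Add1,r4:Mul1
c6: CDB Add2=0; stall | r0:1,r1:2,r2:Mul2,r3:Add1,r4:Mul1
c7: stall | r0:1,r1:2,r2:Mul2,r3:Add1,r4:Mul1
c8: CDB Mul1=-1; issue MUL r3<-Mul1 | r0:1,r1:2,r2:Mul2,r3:Mul1,r4:-1
c9: - | r0:1,r1:2,r2:Mul2,r3:Mul1,r4:-1
c10: - | r0:1,r1:2,r2:Mul2,r3:Mul1,r4:-1
c11: CDB Add1=1 | r0:1,r1:2,r2:Mul2,r3:Mul1,r4:-1
c12: CDB Mul2=-2 | r0:1,r1:2,r2:-2,r3:Mul1,r4:-1
c13: - | r0:1,r1:2,r2:-2,r3:Mul1,r4:-1
c14: - | r0:1,r1:2,r2:-2,r3:Mul1,r4:-1
c15: - | r0:1,r1:2,r2:-2,r3:Mul1,r4:-1
c16: CDB Mul1=-2 | r0:1,r1:2,r2:-2,r3:-2,r4:-1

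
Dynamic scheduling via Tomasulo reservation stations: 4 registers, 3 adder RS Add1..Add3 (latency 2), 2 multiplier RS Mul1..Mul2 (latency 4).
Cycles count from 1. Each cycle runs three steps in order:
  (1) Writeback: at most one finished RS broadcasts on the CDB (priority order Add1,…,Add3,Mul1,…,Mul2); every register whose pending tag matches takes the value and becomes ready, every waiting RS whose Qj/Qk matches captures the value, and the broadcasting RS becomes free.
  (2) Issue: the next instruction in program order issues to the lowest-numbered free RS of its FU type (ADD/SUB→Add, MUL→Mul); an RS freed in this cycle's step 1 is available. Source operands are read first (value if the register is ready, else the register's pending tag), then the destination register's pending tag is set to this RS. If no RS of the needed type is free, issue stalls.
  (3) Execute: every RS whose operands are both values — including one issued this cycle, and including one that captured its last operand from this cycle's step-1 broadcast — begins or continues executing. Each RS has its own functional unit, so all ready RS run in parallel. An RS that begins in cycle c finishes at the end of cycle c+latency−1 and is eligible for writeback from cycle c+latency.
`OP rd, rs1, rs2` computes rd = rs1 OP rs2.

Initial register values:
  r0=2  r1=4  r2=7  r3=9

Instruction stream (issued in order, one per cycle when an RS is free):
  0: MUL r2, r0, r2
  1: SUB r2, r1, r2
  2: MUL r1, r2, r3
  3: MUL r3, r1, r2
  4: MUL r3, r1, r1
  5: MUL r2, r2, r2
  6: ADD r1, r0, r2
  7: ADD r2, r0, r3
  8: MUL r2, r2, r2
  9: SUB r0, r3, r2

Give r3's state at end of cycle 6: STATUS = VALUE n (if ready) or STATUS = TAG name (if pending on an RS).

c1: issue MUL r2<-Mul1 | r0:2,r1:4,r2:Mul1,r3:9
c2: issue SUB r2<-Add1 | r0:2,r1:4,r2:Add1,r3:9
c3: issue MUL r1<-Mul2 | r0:2,r1:Mul2,r2:Add1,r3:9
c4: stall | r0:2,r1:Mul2,r2:Add1,r3:9
c5: CDB Mul1=14; issue MUL r3<-Mul1 | r0:2,r1:Mul2,r2:Add1,r3:Mul1
c6: stall | r0:2,r1:Mul2,r2:Add1,r3:Mul1

STATUS = TAG Mul1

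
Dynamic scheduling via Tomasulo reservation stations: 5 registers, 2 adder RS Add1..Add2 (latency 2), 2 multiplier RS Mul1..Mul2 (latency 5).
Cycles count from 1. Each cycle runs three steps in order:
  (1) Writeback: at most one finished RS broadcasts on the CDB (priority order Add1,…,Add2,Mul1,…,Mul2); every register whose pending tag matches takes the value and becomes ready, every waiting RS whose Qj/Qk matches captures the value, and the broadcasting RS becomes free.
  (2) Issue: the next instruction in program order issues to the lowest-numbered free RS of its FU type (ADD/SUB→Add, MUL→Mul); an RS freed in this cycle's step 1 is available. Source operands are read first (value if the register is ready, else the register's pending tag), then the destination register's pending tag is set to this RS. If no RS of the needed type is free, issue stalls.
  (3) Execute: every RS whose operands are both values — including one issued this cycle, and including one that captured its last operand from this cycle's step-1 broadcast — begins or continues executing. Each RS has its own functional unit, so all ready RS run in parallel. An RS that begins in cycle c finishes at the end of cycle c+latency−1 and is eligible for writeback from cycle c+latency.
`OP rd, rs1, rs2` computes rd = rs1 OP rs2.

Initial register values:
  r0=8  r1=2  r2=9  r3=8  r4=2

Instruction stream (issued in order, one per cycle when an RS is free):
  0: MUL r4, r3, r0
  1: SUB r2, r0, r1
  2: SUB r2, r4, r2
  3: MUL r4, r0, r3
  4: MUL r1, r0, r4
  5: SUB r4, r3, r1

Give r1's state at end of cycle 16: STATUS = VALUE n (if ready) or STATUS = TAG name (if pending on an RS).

STATUS = VALUE 512

cycle 1: issue MUL r4<-Mul1 // r0:8,r1:2,r2:9,r3:8,r4:Mul1
cycle 2: issue SUB r2<-Add1 // r0:8,r1:2,r2:Add1,r3:8,r4:Mul1
cycle 3: issue SUB r2<-Add2 // r0:8,r1:2,r2:Add2,r3:8,r4:Mul1
cycle 4: CDB Add1=6; issue MUL r4<-Mul2 // r0:8,r1:2,r2:Add2,r3:8,r4:Mul2
cycle 5: stall // r0:8,r1:2,r2:Add2,r3:8,r4:Mul2
cycle 6: CDB Mul1=64; issue MUL r1<-Mul1 // r0:8,r1:Mul1,r2:Add2,r3:8,r4:Mul2
cycle 7: issue SUB r4<-Add1 // r0:8,r1:Mul1,r2:Add2,r3:8,r4:Add1
cycle 8: CDB Add2=58 // r0:8,r1:Mul1,r2:58,r3:8,r4:Add1
cycle 9: CDB Mul2=64 // r0:8,r1:Mul1,r2:58,r3:8,r4:Add1
cycle 10: - // r0:8,r1:Mul1,r2:58,r3:8,r4:Add1
cycle 11: - // r0:8,r1:Mul1,r2:58,r3:8,r4:Add1
cycle 12: - // r0:8,r1:Mul1,r2:58,r3:8,r4:Add1
cycle 13: - // r0:8,r1:Mul1,r2:58,r3:8,r4:Add1
cycle 14: CDB Mul1=512 // r0:8,r1:512,r2:58,r3:8,r4:Add1
cycle 15: - // r0:8,r1:512,r2:58,r3:8,r4:Add1
cycle 16: CDB Add1=-504 // r0:8,r1:512,r2:58,r3:8,r4:-504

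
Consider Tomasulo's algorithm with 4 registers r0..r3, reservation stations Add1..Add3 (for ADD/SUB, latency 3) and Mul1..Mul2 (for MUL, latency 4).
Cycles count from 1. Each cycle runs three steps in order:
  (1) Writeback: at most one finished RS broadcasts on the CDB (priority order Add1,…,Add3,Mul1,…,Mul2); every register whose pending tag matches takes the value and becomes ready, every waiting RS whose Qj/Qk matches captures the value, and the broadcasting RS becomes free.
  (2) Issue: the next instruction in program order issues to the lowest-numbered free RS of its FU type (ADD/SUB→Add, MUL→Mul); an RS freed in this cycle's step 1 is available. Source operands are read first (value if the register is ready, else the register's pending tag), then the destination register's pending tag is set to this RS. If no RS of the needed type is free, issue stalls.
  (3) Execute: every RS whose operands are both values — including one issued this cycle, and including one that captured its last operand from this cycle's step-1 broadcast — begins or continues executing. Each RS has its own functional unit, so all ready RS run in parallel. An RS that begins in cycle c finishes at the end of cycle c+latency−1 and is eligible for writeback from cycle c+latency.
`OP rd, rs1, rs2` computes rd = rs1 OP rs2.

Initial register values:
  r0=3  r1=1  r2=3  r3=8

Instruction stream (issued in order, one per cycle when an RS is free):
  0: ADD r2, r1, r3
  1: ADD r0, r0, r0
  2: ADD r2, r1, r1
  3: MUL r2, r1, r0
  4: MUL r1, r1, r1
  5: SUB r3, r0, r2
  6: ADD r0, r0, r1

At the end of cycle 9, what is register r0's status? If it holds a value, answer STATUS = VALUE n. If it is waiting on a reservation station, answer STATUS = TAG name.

STATUS = TAG Add2

  c1: issue ADD r2<-Add1  regs: r0:3,r1:1,r2:Add1,r3:8
  c2: issue ADD r0<-Add2  regs: r0:Add2,r1:1,r2:Add1,r3:8
  c3: issue ADD r2<-Add3  regs: r0:Add2,r1:1,r2:Add3,r3:8
  c4: CDB Add1=9; issue MUL r2<-Mul1  regs: r0:Add2,r1:1,r2:Mul1,r3:8
  c5: CDB Add2=6; issue MUL r1<-Mul2  regs: r0:6,r1:Mul2,r2:Mul1,r3:8
  c6: CDB Add3=2; issue SUB r3<-Add1  regs: r0:6,r1:Mul2,r2:Mul1,r3:Add1
  c7: issue ADD r0<-Add2  regs: r0:Add2,r1:Mul2,r2:Mul1,r3:Add1
  c8: -  regs: r0:Add2,r1:Mul2,r2:Mul1,r3:Add1
  c9: CDB Mul1=6  regs: r0:Add2,r1:Mul2,r2:6,r3:Add1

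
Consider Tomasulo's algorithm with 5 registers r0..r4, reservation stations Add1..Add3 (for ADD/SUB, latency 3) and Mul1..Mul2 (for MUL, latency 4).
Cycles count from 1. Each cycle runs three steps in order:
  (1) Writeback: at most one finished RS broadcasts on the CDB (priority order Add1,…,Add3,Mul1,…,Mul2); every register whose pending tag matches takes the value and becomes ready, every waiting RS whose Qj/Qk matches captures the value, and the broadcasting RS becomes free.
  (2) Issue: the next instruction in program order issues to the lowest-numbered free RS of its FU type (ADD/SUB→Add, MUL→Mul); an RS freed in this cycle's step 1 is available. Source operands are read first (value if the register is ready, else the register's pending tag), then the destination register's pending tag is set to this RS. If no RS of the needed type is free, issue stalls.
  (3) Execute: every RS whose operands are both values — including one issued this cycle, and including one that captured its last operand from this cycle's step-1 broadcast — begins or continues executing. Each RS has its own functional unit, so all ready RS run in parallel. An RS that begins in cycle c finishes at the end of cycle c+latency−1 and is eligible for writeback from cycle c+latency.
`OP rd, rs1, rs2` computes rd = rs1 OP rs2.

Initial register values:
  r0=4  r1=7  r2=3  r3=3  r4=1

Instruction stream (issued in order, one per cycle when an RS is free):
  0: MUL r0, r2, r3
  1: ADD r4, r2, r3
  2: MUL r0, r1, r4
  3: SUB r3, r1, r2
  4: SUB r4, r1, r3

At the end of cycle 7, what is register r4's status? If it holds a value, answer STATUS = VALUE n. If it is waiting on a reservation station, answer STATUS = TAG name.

STATUS = TAG Add1

  c1: issue MUL r0<-Mul1  regs: r0:Mul1,r1:7,r2:3,r3:3,r4:1
  c2: issue ADD r4<-Add1  regs: r0:Mul1,r1:7,r2:3,r3:3,r4:Add1
  c3: issue MUL r0<-Mul2  regs: r0:Mul2,r1:7,r2:3,r3:3,r4:Add1
  c4: issue SUB r3<-Add2  regs: r0:Mul2,r1:7,r2:3,r3:Add2,r4:Add1
  c5: CDB Add1=6; issue SUB r4<-Add1  regs: r0:Mul2,r1:7,r2:3,r3:Add2,r4:Add1
  c6: CDB Mul1=9  regs: r0:Mul2,r1:7,r2:3,r3:Add2,r4:Add1
  c7: CDB Add2=4  regs: r0:Mul2,r1:7,r2:3,r3:4,r4:Add1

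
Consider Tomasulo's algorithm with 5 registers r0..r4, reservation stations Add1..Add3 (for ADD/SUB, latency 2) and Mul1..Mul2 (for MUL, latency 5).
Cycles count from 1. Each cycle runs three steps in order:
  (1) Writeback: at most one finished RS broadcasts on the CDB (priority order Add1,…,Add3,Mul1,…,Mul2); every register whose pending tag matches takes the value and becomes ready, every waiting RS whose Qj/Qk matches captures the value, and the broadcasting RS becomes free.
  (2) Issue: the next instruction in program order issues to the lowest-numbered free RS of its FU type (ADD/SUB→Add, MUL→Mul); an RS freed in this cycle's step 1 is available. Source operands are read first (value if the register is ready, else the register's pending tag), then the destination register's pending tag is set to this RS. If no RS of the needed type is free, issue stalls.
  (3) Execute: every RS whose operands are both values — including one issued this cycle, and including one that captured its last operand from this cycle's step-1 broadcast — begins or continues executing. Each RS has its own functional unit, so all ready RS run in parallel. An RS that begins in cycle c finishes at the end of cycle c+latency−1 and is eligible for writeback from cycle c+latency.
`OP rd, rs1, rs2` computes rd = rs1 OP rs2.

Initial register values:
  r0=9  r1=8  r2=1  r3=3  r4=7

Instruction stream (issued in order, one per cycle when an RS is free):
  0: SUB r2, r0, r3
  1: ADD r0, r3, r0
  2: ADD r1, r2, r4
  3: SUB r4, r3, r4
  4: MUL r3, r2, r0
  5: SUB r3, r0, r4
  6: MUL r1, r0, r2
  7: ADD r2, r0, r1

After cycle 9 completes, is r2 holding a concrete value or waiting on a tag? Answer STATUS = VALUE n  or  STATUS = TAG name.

STATUS = TAG Add1

  c1: issue SUB r2<-Add1  regs: r0:9,r1:8,r2:Add1,r3:3,r4:7
  c2: issue ADD r0<-Add2  regs: r0:Add2,r1:8,r2:Add1,r3:3,r4:7
  c3: CDB Add1=6; issue ADD r1<-Add1  regs: r0:Add2,r1:Add1,r2:6,r3:3,r4:7
  c4: CDB Add2=12; issue SUB r4<-Add2  regs: r0:12,r1:Add1,r2:6,r3:3,r4:Add2
  c5: CDB Add1=13; issue MUL r3<-Mul1  regs: r0:12,r1:13,r2:6,r3:Mul1,r4:Add2
  c6: CDB Add2=-4; issue SUB r3<-Add1  regs: r0:12,r1:13,r2:6,r3:Add1,r4:-4
  c7: issue MUL r1<-Mul2  regs: r0:12,r1:Mul2,r2:6,r3:Add1,r4:-4
  c8: CDB Add1=16; issue ADD r2<-Add1  regs: r0:12,r1:Mul2,r2:Add1,r3:16,r4:-4
  c9: -  regs: r0:12,r1:Mul2,r2:Add1,r3:16,r4:-4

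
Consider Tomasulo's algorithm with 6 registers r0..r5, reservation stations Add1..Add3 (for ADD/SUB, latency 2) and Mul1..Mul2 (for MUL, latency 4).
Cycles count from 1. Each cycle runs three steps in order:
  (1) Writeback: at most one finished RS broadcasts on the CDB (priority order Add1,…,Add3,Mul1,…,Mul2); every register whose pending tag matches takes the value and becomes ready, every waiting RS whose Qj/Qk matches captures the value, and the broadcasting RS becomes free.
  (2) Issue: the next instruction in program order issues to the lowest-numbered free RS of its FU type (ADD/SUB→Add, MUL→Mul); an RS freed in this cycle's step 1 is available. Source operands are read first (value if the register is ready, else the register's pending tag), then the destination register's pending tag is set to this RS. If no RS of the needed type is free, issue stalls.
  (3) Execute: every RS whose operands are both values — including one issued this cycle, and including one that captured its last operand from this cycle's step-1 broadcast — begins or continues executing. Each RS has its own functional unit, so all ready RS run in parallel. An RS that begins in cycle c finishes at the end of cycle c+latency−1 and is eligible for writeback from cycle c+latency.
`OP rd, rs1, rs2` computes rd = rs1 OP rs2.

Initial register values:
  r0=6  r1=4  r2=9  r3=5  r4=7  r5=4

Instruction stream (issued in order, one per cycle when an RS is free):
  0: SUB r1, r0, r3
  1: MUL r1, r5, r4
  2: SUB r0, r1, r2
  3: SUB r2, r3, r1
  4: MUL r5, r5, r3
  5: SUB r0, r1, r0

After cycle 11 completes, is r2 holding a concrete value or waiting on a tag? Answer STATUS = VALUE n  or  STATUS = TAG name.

STATUS = VALUE -23

c1: issue SUB r1<-Add1 | r0:6,r1:Add1,r2:9,r3:5,r4:7,r5:4
c2: issue MUL r1<-Mul1 | r0:6,r1:Mul1,r2:9,r3:5,r4:7,r5:4
c3: CDB Add1=1; issue SUB r0<-Add1 | r0:Add1,r1:Mul1,r2:9,r3:5,r4:7,r5:4
c4: issue SUB r2<-Add2 | r0:Add1,r1:Mul1,r2:Add2,r3:5,r4:7,r5:4
c5: issue MUL r5<-Mul2 | r0:Add1,r1:Mul1,r2:Add2,r3:5,r4:7,r5:Mul2
c6: CDB Mul1=28; issue SUB r0<-Add3 | r0:Add3,r1:28,r2:Add2,r3:5,r4:7,r5:Mul2
c7: - | r0:Add3,r1:28,r2:Add2,r3:5,r4:7,r5:Mul2
c8: CDB Add1=19 | r0:Add3,r1:28,r2:Add2,r3:5,r4:7,r5:Mul2
c9: CDB Add2=-23 | r0:Add3,r1:28,r2:-23,r3:5,r4:7,r5:Mul2
c10: CDB Add3=9 | r0:9,r1:28,r2:-23,r3:5,r4:7,r5:Mul2
c11: CDB Mul2=20 | r0:9,r1:28,r2:-23,r3:5,r4:7,r5:20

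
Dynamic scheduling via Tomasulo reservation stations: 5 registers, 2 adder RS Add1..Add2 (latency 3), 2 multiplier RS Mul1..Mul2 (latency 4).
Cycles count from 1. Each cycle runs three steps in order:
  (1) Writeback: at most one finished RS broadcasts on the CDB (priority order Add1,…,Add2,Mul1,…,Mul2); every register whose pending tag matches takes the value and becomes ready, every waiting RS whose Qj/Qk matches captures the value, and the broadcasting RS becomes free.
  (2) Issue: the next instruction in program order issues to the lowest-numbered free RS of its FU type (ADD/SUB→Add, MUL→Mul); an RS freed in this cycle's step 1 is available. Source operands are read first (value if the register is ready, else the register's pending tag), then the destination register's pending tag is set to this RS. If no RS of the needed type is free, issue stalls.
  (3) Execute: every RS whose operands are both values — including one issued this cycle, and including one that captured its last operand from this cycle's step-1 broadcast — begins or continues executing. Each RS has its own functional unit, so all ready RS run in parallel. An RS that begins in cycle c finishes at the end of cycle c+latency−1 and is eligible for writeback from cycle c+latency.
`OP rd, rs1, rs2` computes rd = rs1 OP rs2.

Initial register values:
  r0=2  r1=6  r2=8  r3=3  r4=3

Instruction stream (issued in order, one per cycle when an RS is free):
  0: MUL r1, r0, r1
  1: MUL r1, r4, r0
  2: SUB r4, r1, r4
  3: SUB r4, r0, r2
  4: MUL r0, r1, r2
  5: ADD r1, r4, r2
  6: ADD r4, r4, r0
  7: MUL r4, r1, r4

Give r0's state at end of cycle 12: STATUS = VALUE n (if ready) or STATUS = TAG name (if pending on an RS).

STATUS = VALUE 48

cycle 1: issue MUL r1<-Mul1 // r0:2,r1:Mul1,r2:8,r3:3,r4:3
cycle 2: issue MUL r1<-Mul2 // r0:2,r1:Mul2,r2:8,r3:3,r4:3
cycle 3: issue SUB r4<-Add1 // r0:2,r1:Mul2,r2:8,r3:3,r4:Add1
cycle 4: issue SUB r4<-Add2 // r0:2,r1:Mul2,r2:8,r3:3,r4:Add2
cycle 5: CDB Mul1=12; issue MUL r0<-Mul1 // r0:Mul1,r1:Mul2,r2:8,r3:3,r4:Add2
cycle 6: CDB Mul2=6; stall // r0:Mul1,r1:6,r2:8,r3:3,r4:Add2
cycle 7: CDB Add2=-6; issue ADD r1<-Add2 // r0:Mul1,r1:Add2,r2:8,r3:3,r4:-6
cycle 8: stall // r0:Mul1,r1:Add2,r2:8,r3:3,r4:-6
cycle 9: CDB Add1=3; issue ADD r4<-Add1 // r0:Mul1,r1:Add2,r2:8,r3:3,r4:Add1
cycle 10: CDB Add2=2; issue MUL r4<-Mul2 // r0:Mul1,r1:2,r2:8,r3:3,r4:Mul2
cycle 11: CDB Mul1=48 // r0:48,r1:2,r2:8,r3:3,r4:Mul2
cycle 12: - // r0:48,r1:2,r2:8,r3:3,r4:Mul2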